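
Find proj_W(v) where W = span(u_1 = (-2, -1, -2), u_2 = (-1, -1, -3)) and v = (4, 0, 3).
proj_W(v) = (65/18, 14/9, 47/18)

Set up U = [u_1 | ... | u_2] ∈ R^(3×2). The projector onto W = col(U) is P = U (U^T U)^(-1) U^T.
Compute U^T U =
  [9, 9]
  [9, 11],
and U^T v = (-14, -13).
Solve U^T U · c = U^T v for the coefficients: c = (-37/18, 1/2). The projection is proj_W(v) = U c.
Check: (v - proj_W(v)) · u_1 = 0  (should be 0).
Check: (v - proj_W(v)) · u_2 = 0  (should be 0).
Result: proj_W(v) = (65/18, 14/9, 47/18).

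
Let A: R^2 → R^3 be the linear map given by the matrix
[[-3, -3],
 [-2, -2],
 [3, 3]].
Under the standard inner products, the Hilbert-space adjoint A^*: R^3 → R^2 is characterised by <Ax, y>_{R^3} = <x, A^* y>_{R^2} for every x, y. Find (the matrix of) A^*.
A^* = A^T =
[[-3, -2, 3],
 [-3, -2, 3]]

For real matrices with standard dot products, the defining identity <Ax, y> = <x, A^* y> gives (Ax)^T y = x^T (A^*) y, i.e. x^T A^T y = x^T (A^*) y. Since this holds for all x, y, we must have A^* = A^T. Therefore
A^* =
[[-3, -2, 3],
 [-3, -2, 3]].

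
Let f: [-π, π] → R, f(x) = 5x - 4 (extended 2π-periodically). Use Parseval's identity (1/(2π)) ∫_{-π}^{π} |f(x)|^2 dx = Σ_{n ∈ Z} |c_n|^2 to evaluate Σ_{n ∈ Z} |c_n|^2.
Σ |c_n|^2 = 25π^2/3 + 16

Expand and integrate term by term over [-π, π]:
  ∫ (5x)^2 dx = 25·(2π^3/3); ∫ 2·5·(-4)·x dx = 0 (odd integrand); ∫ (-4)^2 dx = 16·2π.
So (1/(2π)) ∫_{-π}^{π} (5x - 4)^2 dx = 25π^2/3 + 16 = 25π^2/3 + 16.
Parseval ⇒ Σ |c_n|^2 = 25π^2/3 + 16.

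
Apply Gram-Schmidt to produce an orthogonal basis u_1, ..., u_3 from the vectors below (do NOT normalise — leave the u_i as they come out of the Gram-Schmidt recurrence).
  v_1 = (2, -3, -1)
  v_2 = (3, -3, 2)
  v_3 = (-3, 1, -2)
Orthogonal basis:
  u_1 = (2, -3, -1)
  u_2 = (8/7, -3/14, 41/14)
  u_3 = (-126/139, -98/139, 42/139)

Apply the Gram-Schmidt recurrence
  u_1 = v_1
  u_i = v_i − Σ_{j<i} ((v_i · u_j) / (u_j · u_j)) · u_j.

Step by step this gives:
  u_1 = (2, -3, -1)
  u_2 = (8/7, -3/14, 41/14)
  u_3 = (-126/139, -98/139, 42/139)

Orthogonality check:
  u_2 · u_1 = 0 (should be 0)
  u_3 · u_1 = 0 (should be 0)
  u_3 · u_2 = 0 (should be 0)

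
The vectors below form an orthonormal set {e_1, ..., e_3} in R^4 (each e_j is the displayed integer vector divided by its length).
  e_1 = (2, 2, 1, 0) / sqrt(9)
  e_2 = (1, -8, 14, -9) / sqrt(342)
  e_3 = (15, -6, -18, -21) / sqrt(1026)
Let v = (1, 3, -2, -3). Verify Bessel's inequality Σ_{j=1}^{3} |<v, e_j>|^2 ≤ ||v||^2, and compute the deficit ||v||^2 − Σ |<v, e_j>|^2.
Σ |<v, e_j>|^2 = 44/3; ||v||^2 = 23; deficit = 25/3

Write each e_j = u_j / sqrt(<u_j, u_j>) where u_j is the displayed integer vector. Then <v, e_j> = <v, u_j> / sqrt(<u_j, u_j>), so |<v, e_j>|^2 = <v, u_j>^2 / <u_j, u_j>.
Coefficients: <v, e_1> = 6/sqrt(9), <v, e_2> = -24/sqrt(342), <v, e_3> = 96/sqrt(1026).
Square and sum: Σ |<v, e_j>|^2 = 44/3.
Compute ||v||^2 = v·v = 23.
Deficit = 23 − 44/3 = 25/3 ≥ 0, confirming Bessel's inequality. (The deficit equals ||v − Σ <v,e_j> e_j||^2, the squared distance from v to span{e_j}.)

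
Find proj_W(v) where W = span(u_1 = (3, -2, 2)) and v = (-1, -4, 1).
proj_W(v) = (21/17, -14/17, 14/17)

Set up U = [u_1 | ... | u_1] ∈ R^(3×1). The projector onto W = col(U) is P = U (U^T U)^(-1) U^T.
Compute U^T U =
  [17],
and U^T v = (7).
Solve U^T U · c = U^T v for the coefficients: c = (7/17). The projection is proj_W(v) = U c.
Check: (v - proj_W(v)) · u_1 = 0  (should be 0).
Result: proj_W(v) = (21/17, -14/17, 14/17).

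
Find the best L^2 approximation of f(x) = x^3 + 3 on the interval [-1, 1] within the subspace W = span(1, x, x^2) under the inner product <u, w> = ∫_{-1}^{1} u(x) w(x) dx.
g(x) = 3*x/5 + 3

The best approximation g ∈ W is the orthogonal projection of f onto W. Writing g = a_0 + a_1 x + a_2 x^2, the coefficients solve the normal equations G · a = b where
  G_{ij} = <φ_i, φ_j> and b_i = <f, φ_i>, with φ_0 = 1, φ_1 = x, φ_2 = x^2.
G =
  [2, 0, 2/3]
  [0, 2/3, 0]
  [2/3, 0, 2/5],
b = (6, 2/5, 2).
Solving gives a_0 = 3, a_1 = 3/5, a_2 = 0, so
  g(x) = 3*x/5 + 3.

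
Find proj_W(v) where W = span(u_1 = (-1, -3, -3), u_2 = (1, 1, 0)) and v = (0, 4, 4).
proj_W(v) = (6/11, 38/11, 48/11)

Set up U = [u_1 | ... | u_2] ∈ R^(3×2). The projector onto W = col(U) is P = U (U^T U)^(-1) U^T.
Compute U^T U =
  [19, -4]
  [-4, 2],
and U^T v = (-24, 4).
Solve U^T U · c = U^T v for the coefficients: c = (-16/11, -10/11). The projection is proj_W(v) = U c.
Check: (v - proj_W(v)) · u_1 = 0  (should be 0).
Check: (v - proj_W(v)) · u_2 = 0  (should be 0).
Result: proj_W(v) = (6/11, 38/11, 48/11).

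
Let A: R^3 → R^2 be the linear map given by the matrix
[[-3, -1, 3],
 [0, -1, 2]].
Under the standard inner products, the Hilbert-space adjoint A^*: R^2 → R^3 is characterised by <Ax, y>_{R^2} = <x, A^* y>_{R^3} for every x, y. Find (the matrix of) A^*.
A^* = A^T =
[[-3, 0],
 [-1, -1],
 [3, 2]]

For real matrices with standard dot products, the defining identity <Ax, y> = <x, A^* y> gives (Ax)^T y = x^T (A^*) y, i.e. x^T A^T y = x^T (A^*) y. Since this holds for all x, y, we must have A^* = A^T. Therefore
A^* =
[[-3, 0],
 [-1, -1],
 [3, 2]].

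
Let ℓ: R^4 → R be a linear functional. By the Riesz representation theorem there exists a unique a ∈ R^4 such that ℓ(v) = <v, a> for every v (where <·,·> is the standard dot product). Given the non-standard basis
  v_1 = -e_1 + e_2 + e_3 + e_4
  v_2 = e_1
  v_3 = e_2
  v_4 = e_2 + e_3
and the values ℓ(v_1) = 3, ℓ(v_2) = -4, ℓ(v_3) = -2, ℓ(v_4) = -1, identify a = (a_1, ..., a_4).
a = (-4, -2, 1, 0)

Write a = (a_1, ..., a_4) in the standard basis. For each basis vector v_i, ℓ(v_i) = <v_i, a> is a linear equation in the a_j's. Collect the n equations into a matrix system V a = ℓ, where row i of V is v_i (expressed in the standard basis). Since V is invertible (lower-triangular with 1s on the diagonal, up to permutation), solve by back-substitution:
  V =
[[-1, 1, 1, 1],
 [1, 0, 0, 0],
 [0, 1, 0, 0],
 [0, 1, 1, 0]]
  V a = (3, -4, -2, -1)
Solving gives a = (-4, -2, 1, 0).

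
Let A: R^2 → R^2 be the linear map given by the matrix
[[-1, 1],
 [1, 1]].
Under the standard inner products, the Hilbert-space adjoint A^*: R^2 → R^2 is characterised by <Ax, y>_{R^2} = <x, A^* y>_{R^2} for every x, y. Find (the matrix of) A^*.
A^* = A^T =
[[-1, 1],
 [1, 1]]

For real matrices with standard dot products, the defining identity <Ax, y> = <x, A^* y> gives (Ax)^T y = x^T (A^*) y, i.e. x^T A^T y = x^T (A^*) y. Since this holds for all x, y, we must have A^* = A^T. Therefore
A^* =
[[-1, 1],
 [1, 1]].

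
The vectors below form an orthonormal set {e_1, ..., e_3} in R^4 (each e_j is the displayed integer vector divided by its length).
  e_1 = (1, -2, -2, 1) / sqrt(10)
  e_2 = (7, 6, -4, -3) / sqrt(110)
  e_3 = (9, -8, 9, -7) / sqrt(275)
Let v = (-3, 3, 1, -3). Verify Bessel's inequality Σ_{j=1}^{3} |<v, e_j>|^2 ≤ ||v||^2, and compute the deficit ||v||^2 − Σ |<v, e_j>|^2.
Σ |<v, e_j>|^2 = 531/25; ||v||^2 = 28; deficit = 169/25

Write each e_j = u_j / sqrt(<u_j, u_j>) where u_j is the displayed integer vector. Then <v, e_j> = <v, u_j> / sqrt(<u_j, u_j>), so |<v, e_j>|^2 = <v, u_j>^2 / <u_j, u_j>.
Coefficients: <v, e_1> = -14/sqrt(10), <v, e_2> = 2/sqrt(110), <v, e_3> = -21/sqrt(275).
Square and sum: Σ |<v, e_j>|^2 = 531/25.
Compute ||v||^2 = v·v = 28.
Deficit = 28 − 531/25 = 169/25 ≥ 0, confirming Bessel's inequality. (The deficit equals ||v − Σ <v,e_j> e_j||^2, the squared distance from v to span{e_j}.)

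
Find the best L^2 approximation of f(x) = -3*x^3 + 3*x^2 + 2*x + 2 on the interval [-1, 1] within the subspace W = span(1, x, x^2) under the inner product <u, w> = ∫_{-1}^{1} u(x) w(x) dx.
g(x) = 3*x^2 + x/5 + 2

The best approximation g ∈ W is the orthogonal projection of f onto W. Writing g = a_0 + a_1 x + a_2 x^2, the coefficients solve the normal equations G · a = b where
  G_{ij} = <φ_i, φ_j> and b_i = <f, φ_i>, with φ_0 = 1, φ_1 = x, φ_2 = x^2.
G =
  [2, 0, 2/3]
  [0, 2/3, 0]
  [2/3, 0, 2/5],
b = (6, 2/15, 38/15).
Solving gives a_0 = 2, a_1 = 1/5, a_2 = 3, so
  g(x) = 3*x^2 + x/5 + 2.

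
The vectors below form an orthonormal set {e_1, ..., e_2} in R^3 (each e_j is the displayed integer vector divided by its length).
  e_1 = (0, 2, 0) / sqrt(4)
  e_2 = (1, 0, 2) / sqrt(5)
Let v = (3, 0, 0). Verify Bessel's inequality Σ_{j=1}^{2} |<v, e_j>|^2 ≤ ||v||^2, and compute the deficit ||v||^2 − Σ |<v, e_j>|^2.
Σ |<v, e_j>|^2 = 9/5; ||v||^2 = 9; deficit = 36/5

Write each e_j = u_j / sqrt(<u_j, u_j>) where u_j is the displayed integer vector. Then <v, e_j> = <v, u_j> / sqrt(<u_j, u_j>), so |<v, e_j>|^2 = <v, u_j>^2 / <u_j, u_j>.
Coefficients: <v, e_1> = 0/sqrt(4), <v, e_2> = 3/sqrt(5).
Square and sum: Σ |<v, e_j>|^2 = 9/5.
Compute ||v||^2 = v·v = 9.
Deficit = 9 − 9/5 = 36/5 ≥ 0, confirming Bessel's inequality. (The deficit equals ||v − Σ <v,e_j> e_j||^2, the squared distance from v to span{e_j}.)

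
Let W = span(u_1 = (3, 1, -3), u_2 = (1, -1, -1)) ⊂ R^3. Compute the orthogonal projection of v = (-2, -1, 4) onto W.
proj_W(v) = (-3, -1, 3)

Set up U = [u_1 | ... | u_2] ∈ R^(3×2). The projector onto W = col(U) is P = U (U^T U)^(-1) U^T.
Compute U^T U =
  [19, 5]
  [5, 3],
and U^T v = (-19, -5).
Solve U^T U · c = U^T v for the coefficients: c = (-1, 0). The projection is proj_W(v) = U c.
Check: (v - proj_W(v)) · u_1 = 0  (should be 0).
Check: (v - proj_W(v)) · u_2 = 0  (should be 0).
Result: proj_W(v) = (-3, -1, 3).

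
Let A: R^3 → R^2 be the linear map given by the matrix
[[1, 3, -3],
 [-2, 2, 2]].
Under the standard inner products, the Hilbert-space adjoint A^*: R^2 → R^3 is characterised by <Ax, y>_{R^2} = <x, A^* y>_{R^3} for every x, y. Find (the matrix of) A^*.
A^* = A^T =
[[1, -2],
 [3, 2],
 [-3, 2]]

For real matrices with standard dot products, the defining identity <Ax, y> = <x, A^* y> gives (Ax)^T y = x^T (A^*) y, i.e. x^T A^T y = x^T (A^*) y. Since this holds for all x, y, we must have A^* = A^T. Therefore
A^* =
[[1, -2],
 [3, 2],
 [-3, 2]].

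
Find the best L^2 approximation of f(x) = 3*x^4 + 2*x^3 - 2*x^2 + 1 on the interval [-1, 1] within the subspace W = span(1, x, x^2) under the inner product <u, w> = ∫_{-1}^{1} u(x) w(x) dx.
g(x) = 4*x^2/7 + 6*x/5 + 26/35

The best approximation g ∈ W is the orthogonal projection of f onto W. Writing g = a_0 + a_1 x + a_2 x^2, the coefficients solve the normal equations G · a = b where
  G_{ij} = <φ_i, φ_j> and b_i = <f, φ_i>, with φ_0 = 1, φ_1 = x, φ_2 = x^2.
G =
  [2, 0, 2/3]
  [0, 2/3, 0]
  [2/3, 0, 2/5],
b = (28/15, 4/5, 76/105).
Solving gives a_0 = 26/35, a_1 = 6/5, a_2 = 4/7, so
  g(x) = 4*x^2/7 + 6*x/5 + 26/35.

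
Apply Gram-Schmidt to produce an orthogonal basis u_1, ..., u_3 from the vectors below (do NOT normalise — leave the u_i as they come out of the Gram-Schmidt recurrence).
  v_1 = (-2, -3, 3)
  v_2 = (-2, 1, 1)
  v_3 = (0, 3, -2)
Orthogonal basis:
  u_1 = (-2, -3, 3)
  u_2 = (-18/11, 17/11, 5/11)
  u_3 = (-6/29, -4/29, -8/29)

Apply the Gram-Schmidt recurrence
  u_1 = v_1
  u_i = v_i − Σ_{j<i} ((v_i · u_j) / (u_j · u_j)) · u_j.

Step by step this gives:
  u_1 = (-2, -3, 3)
  u_2 = (-18/11, 17/11, 5/11)
  u_3 = (-6/29, -4/29, -8/29)

Orthogonality check:
  u_2 · u_1 = 0 (should be 0)
  u_3 · u_1 = 0 (should be 0)
  u_3 · u_2 = 0 (should be 0)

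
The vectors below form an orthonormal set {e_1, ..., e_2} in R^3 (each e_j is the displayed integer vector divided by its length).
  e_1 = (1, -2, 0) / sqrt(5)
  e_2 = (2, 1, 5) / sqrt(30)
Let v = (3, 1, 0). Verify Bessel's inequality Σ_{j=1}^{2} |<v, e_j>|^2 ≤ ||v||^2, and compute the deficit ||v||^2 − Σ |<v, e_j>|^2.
Σ |<v, e_j>|^2 = 11/6; ||v||^2 = 10; deficit = 49/6

Write each e_j = u_j / sqrt(<u_j, u_j>) where u_j is the displayed integer vector. Then <v, e_j> = <v, u_j> / sqrt(<u_j, u_j>), so |<v, e_j>|^2 = <v, u_j>^2 / <u_j, u_j>.
Coefficients: <v, e_1> = 1/sqrt(5), <v, e_2> = 7/sqrt(30).
Square and sum: Σ |<v, e_j>|^2 = 11/6.
Compute ||v||^2 = v·v = 10.
Deficit = 10 − 11/6 = 49/6 ≥ 0, confirming Bessel's inequality. (The deficit equals ||v − Σ <v,e_j> e_j||^2, the squared distance from v to span{e_j}.)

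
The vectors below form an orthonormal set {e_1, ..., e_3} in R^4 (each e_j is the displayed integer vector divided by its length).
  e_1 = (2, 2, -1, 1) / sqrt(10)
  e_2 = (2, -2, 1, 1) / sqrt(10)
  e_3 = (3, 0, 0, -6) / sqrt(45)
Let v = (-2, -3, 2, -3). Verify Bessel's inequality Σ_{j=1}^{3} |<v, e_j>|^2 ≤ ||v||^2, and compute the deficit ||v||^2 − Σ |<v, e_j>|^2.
Σ |<v, e_j>|^2 = 129/5; ||v||^2 = 26; deficit = 1/5

Write each e_j = u_j / sqrt(<u_j, u_j>) where u_j is the displayed integer vector. Then <v, e_j> = <v, u_j> / sqrt(<u_j, u_j>), so |<v, e_j>|^2 = <v, u_j>^2 / <u_j, u_j>.
Coefficients: <v, e_1> = -15/sqrt(10), <v, e_2> = 1/sqrt(10), <v, e_3> = 12/sqrt(45).
Square and sum: Σ |<v, e_j>|^2 = 129/5.
Compute ||v||^2 = v·v = 26.
Deficit = 26 − 129/5 = 1/5 ≥ 0, confirming Bessel's inequality. (The deficit equals ||v − Σ <v,e_j> e_j||^2, the squared distance from v to span{e_j}.)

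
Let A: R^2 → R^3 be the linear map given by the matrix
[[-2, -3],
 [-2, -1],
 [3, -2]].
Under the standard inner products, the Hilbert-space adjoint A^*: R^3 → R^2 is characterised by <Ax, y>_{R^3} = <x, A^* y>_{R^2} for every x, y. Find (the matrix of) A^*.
A^* = A^T =
[[-2, -2, 3],
 [-3, -1, -2]]

For real matrices with standard dot products, the defining identity <Ax, y> = <x, A^* y> gives (Ax)^T y = x^T (A^*) y, i.e. x^T A^T y = x^T (A^*) y. Since this holds for all x, y, we must have A^* = A^T. Therefore
A^* =
[[-2, -2, 3],
 [-3, -1, -2]].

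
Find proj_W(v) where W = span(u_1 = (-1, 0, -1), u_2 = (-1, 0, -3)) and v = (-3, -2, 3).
proj_W(v) = (-3, 0, 3)

Set up U = [u_1 | ... | u_2] ∈ R^(3×2). The projector onto W = col(U) is P = U (U^T U)^(-1) U^T.
Compute U^T U =
  [2, 4]
  [4, 10],
and U^T v = (0, -6).
Solve U^T U · c = U^T v for the coefficients: c = (6, -3). The projection is proj_W(v) = U c.
Check: (v - proj_W(v)) · u_1 = 0  (should be 0).
Check: (v - proj_W(v)) · u_2 = 0  (should be 0).
Result: proj_W(v) = (-3, 0, 3).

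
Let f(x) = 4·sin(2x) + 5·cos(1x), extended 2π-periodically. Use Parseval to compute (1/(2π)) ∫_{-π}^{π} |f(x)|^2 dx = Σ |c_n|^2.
Σ |c_n|^2 = 41/2

Expand |f|^2 and use orthogonality of {sin(nx), cos(mx)} on [-π, π]:
  ∫_{-π}^{π} sin(nx)^2 dx = π, ∫ cos(mx)^2 dx = π, and cross terms integrate to 0.
So ∫_{-π}^{π} f(x)^2 dx = 4^2 · π + 5^2 · π = (16 + 25)π.
Divide by 2π: (16 + 25)/2 = 41/2.
By Parseval, this equals Σ |c_n|^2.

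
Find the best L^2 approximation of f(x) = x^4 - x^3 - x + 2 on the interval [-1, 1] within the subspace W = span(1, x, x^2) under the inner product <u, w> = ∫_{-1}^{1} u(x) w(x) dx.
g(x) = 6*x^2/7 - 8*x/5 + 67/35

The best approximation g ∈ W is the orthogonal projection of f onto W. Writing g = a_0 + a_1 x + a_2 x^2, the coefficients solve the normal equations G · a = b where
  G_{ij} = <φ_i, φ_j> and b_i = <f, φ_i>, with φ_0 = 1, φ_1 = x, φ_2 = x^2.
G =
  [2, 0, 2/3]
  [0, 2/3, 0]
  [2/3, 0, 2/5],
b = (22/5, -16/15, 34/21).
Solving gives a_0 = 67/35, a_1 = -8/5, a_2 = 6/7, so
  g(x) = 6*x^2/7 - 8*x/5 + 67/35.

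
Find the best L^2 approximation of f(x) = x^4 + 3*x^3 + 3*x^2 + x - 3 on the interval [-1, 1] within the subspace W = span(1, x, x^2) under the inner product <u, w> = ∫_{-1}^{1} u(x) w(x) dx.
g(x) = 27*x^2/7 + 14*x/5 - 108/35

The best approximation g ∈ W is the orthogonal projection of f onto W. Writing g = a_0 + a_1 x + a_2 x^2, the coefficients solve the normal equations G · a = b where
  G_{ij} = <φ_i, φ_j> and b_i = <f, φ_i>, with φ_0 = 1, φ_1 = x, φ_2 = x^2.
G =
  [2, 0, 2/3]
  [0, 2/3, 0]
  [2/3, 0, 2/5],
b = (-18/5, 28/15, -18/35).
Solving gives a_0 = -108/35, a_1 = 14/5, a_2 = 27/7, so
  g(x) = 27*x^2/7 + 14*x/5 - 108/35.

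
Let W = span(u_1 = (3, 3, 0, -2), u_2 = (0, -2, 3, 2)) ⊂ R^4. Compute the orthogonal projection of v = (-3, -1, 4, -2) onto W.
proj_W(v) = (-54/137, -194/137, 210/137, 176/137)

Set up U = [u_1 | ... | u_2] ∈ R^(4×2). The projector onto W = col(U) is P = U (U^T U)^(-1) U^T.
Compute U^T U =
  [22, -10]
  [-10, 17],
and U^T v = (-8, 10).
Solve U^T U · c = U^T v for the coefficients: c = (-18/137, 70/137). The projection is proj_W(v) = U c.
Check: (v - proj_W(v)) · u_1 = 0  (should be 0).
Check: (v - proj_W(v)) · u_2 = 0  (should be 0).
Result: proj_W(v) = (-54/137, -194/137, 210/137, 176/137).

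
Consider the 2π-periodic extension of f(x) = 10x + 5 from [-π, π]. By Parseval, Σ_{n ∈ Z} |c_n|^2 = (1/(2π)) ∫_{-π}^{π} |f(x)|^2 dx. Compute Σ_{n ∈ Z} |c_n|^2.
Σ |c_n|^2 = 100π^2/3 + 25

Expand and integrate term by term over [-π, π]:
  ∫ (10x)^2 dx = 100·(2π^3/3); ∫ 2·10·(5)·x dx = 0 (odd integrand); ∫ 5^2 dx = 25·2π.
So (1/(2π)) ∫_{-π}^{π} (10x + 5)^2 dx = 100π^2/3 + 25 = 100π^2/3 + 25.
Parseval ⇒ Σ |c_n|^2 = 100π^2/3 + 25.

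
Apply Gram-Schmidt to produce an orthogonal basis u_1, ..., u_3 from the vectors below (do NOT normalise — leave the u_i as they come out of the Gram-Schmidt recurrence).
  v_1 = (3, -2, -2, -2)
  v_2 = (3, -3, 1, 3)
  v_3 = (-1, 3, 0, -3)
Orthogonal basis:
  u_1 = (3, -2, -2, -2)
  u_2 = (2, -7/3, 5/3, 11/3)
  u_3 = (76/77, 69/77, 78/77, -3/7)

Apply the Gram-Schmidt recurrence
  u_1 = v_1
  u_i = v_i − Σ_{j<i} ((v_i · u_j) / (u_j · u_j)) · u_j.

Step by step this gives:
  u_1 = (3, -2, -2, -2)
  u_2 = (2, -7/3, 5/3, 11/3)
  u_3 = (76/77, 69/77, 78/77, -3/7)

Orthogonality check:
  u_2 · u_1 = 0 (should be 0)
  u_3 · u_1 = 0 (should be 0)
  u_3 · u_2 = 0 (should be 0)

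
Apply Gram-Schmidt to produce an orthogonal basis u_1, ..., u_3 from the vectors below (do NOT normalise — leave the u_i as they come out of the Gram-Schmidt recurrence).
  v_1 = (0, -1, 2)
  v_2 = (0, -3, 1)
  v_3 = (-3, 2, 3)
Orthogonal basis:
  u_1 = (0, -1, 2)
  u_2 = (0, -2, -1)
  u_3 = (-3, 0, 0)

Apply the Gram-Schmidt recurrence
  u_1 = v_1
  u_i = v_i − Σ_{j<i} ((v_i · u_j) / (u_j · u_j)) · u_j.

Step by step this gives:
  u_1 = (0, -1, 2)
  u_2 = (0, -2, -1)
  u_3 = (-3, 0, 0)

Orthogonality check:
  u_2 · u_1 = 0 (should be 0)
  u_3 · u_1 = 0 (should be 0)
  u_3 · u_2 = 0 (should be 0)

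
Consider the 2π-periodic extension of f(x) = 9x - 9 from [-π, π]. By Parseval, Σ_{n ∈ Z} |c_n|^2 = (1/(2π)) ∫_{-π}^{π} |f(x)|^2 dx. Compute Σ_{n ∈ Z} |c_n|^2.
Σ |c_n|^2 = 27π^2 + 81

Expand and integrate term by term over [-π, π]:
  ∫ (9x)^2 dx = 81·(2π^3/3); ∫ 2·9·(-9)·x dx = 0 (odd integrand); ∫ (-9)^2 dx = 81·2π.
So (1/(2π)) ∫_{-π}^{π} (9x - 9)^2 dx = 81π^2/3 + 81 = 27π^2 + 81.
Parseval ⇒ Σ |c_n|^2 = 27π^2 + 81.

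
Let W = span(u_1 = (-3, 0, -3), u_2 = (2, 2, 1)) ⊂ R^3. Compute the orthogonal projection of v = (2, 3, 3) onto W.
proj_W(v) = (28/9, 22/9, 17/9)

Set up U = [u_1 | ... | u_2] ∈ R^(3×2). The projector onto W = col(U) is P = U (U^T U)^(-1) U^T.
Compute U^T U =
  [18, -9]
  [-9, 9],
and U^T v = (-15, 13).
Solve U^T U · c = U^T v for the coefficients: c = (-2/9, 11/9). The projection is proj_W(v) = U c.
Check: (v - proj_W(v)) · u_1 = 0  (should be 0).
Check: (v - proj_W(v)) · u_2 = 0  (should be 0).
Result: proj_W(v) = (28/9, 22/9, 17/9).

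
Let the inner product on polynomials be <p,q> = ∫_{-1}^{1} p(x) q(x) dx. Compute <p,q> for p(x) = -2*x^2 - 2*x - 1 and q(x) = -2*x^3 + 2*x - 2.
<p,q> = 28/5

Expand the product: p(x)·q(x) = 4*x^5 + 4*x^4 - 2*x^3 + 2*x + 2.
∫_{-1}^{1} of each monomial x^k gives [2/(k+1) if k even, 0 if k odd]. Integrating term-by-term (or equivalently evaluating the antiderivative F(x) = 2*x^6/3 + 4*x^5/5 - x^4/2 + x^2 + 2*x at the endpoints):
  F(1) − F(−1) = 119/30 − (-49/30) = 28/5.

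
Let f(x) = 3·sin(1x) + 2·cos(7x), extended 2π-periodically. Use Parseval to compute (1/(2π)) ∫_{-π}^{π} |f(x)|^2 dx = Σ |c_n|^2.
Σ |c_n|^2 = 13/2

Expand |f|^2 and use orthogonality of {sin(nx), cos(mx)} on [-π, π]:
  ∫_{-π}^{π} sin(nx)^2 dx = π, ∫ cos(mx)^2 dx = π, and cross terms integrate to 0.
So ∫_{-π}^{π} f(x)^2 dx = 3^2 · π + 2^2 · π = (9 + 4)π.
Divide by 2π: (9 + 4)/2 = 13/2.
By Parseval, this equals Σ |c_n|^2.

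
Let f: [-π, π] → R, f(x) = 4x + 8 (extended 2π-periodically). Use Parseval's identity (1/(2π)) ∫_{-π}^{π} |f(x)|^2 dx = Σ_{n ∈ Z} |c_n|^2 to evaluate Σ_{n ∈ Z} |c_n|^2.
Σ |c_n|^2 = 16π^2/3 + 64

Expand and integrate term by term over [-π, π]:
  ∫ (4x)^2 dx = 16·(2π^3/3); ∫ 2·4·(8)·x dx = 0 (odd integrand); ∫ 8^2 dx = 64·2π.
So (1/(2π)) ∫_{-π}^{π} (4x + 8)^2 dx = 16π^2/3 + 64 = 16π^2/3 + 64.
Parseval ⇒ Σ |c_n|^2 = 16π^2/3 + 64.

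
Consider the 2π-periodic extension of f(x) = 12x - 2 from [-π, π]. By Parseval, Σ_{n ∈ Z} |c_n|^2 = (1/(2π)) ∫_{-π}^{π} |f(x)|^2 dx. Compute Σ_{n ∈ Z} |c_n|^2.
Σ |c_n|^2 = 48π^2 + 4

Expand and integrate term by term over [-π, π]:
  ∫ (12x)^2 dx = 144·(2π^3/3); ∫ 2·12·(-2)·x dx = 0 (odd integrand); ∫ (-2)^2 dx = 4·2π.
So (1/(2π)) ∫_{-π}^{π} (12x - 2)^2 dx = 144π^2/3 + 4 = 48π^2 + 4.
Parseval ⇒ Σ |c_n|^2 = 48π^2 + 4.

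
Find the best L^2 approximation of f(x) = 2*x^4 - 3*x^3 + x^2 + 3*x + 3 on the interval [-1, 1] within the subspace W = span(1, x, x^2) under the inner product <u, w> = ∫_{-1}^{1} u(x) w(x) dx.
g(x) = 19*x^2/7 + 6*x/5 + 99/35

The best approximation g ∈ W is the orthogonal projection of f onto W. Writing g = a_0 + a_1 x + a_2 x^2, the coefficients solve the normal equations G · a = b where
  G_{ij} = <φ_i, φ_j> and b_i = <f, φ_i>, with φ_0 = 1, φ_1 = x, φ_2 = x^2.
G =
  [2, 0, 2/3]
  [0, 2/3, 0]
  [2/3, 0, 2/5],
b = (112/15, 4/5, 104/35).
Solving gives a_0 = 99/35, a_1 = 6/5, a_2 = 19/7, so
  g(x) = 19*x^2/7 + 6*x/5 + 99/35.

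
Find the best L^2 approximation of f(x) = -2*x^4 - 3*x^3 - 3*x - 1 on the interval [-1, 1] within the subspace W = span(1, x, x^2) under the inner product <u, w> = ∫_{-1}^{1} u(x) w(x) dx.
g(x) = -12*x^2/7 - 24*x/5 - 29/35

The best approximation g ∈ W is the orthogonal projection of f onto W. Writing g = a_0 + a_1 x + a_2 x^2, the coefficients solve the normal equations G · a = b where
  G_{ij} = <φ_i, φ_j> and b_i = <f, φ_i>, with φ_0 = 1, φ_1 = x, φ_2 = x^2.
G =
  [2, 0, 2/3]
  [0, 2/3, 0]
  [2/3, 0, 2/5],
b = (-14/5, -16/5, -26/21).
Solving gives a_0 = -29/35, a_1 = -24/5, a_2 = -12/7, so
  g(x) = -12*x^2/7 - 24*x/5 - 29/35.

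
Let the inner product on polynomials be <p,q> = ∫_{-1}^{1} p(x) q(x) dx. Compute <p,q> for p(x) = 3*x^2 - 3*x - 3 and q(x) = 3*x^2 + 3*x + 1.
<p,q> = -62/5

Expand the product: p(x)·q(x) = 9*x^4 - 15*x^2 - 12*x - 3.
∫_{-1}^{1} of each monomial x^k gives [2/(k+1) if k even, 0 if k odd]. Integrating term-by-term (or equivalently evaluating the antiderivative F(x) = 9*x^5/5 - 5*x^3 - 6*x^2 - 3*x at the endpoints):
  F(1) − F(−1) = -61/5 − (1/5) = -62/5.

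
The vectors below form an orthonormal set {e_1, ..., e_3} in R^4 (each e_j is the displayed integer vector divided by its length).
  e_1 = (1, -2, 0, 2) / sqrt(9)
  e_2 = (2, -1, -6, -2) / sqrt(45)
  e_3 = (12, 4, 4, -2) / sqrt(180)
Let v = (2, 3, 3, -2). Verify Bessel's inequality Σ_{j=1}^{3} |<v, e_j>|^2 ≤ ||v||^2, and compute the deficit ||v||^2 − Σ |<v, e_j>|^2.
Σ |<v, e_j>|^2 = 233/9; ||v||^2 = 26; deficit = 1/9

Write each e_j = u_j / sqrt(<u_j, u_j>) where u_j is the displayed integer vector. Then <v, e_j> = <v, u_j> / sqrt(<u_j, u_j>), so |<v, e_j>|^2 = <v, u_j>^2 / <u_j, u_j>.
Coefficients: <v, e_1> = -8/sqrt(9), <v, e_2> = -13/sqrt(45), <v, e_3> = 52/sqrt(180).
Square and sum: Σ |<v, e_j>|^2 = 233/9.
Compute ||v||^2 = v·v = 26.
Deficit = 26 − 233/9 = 1/9 ≥ 0, confirming Bessel's inequality. (The deficit equals ||v − Σ <v,e_j> e_j||^2, the squared distance from v to span{e_j}.)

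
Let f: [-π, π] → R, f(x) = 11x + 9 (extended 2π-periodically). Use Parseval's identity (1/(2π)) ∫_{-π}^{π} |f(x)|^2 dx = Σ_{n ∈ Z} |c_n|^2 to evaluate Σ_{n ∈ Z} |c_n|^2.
Σ |c_n|^2 = 121π^2/3 + 81

Expand and integrate term by term over [-π, π]:
  ∫ (11x)^2 dx = 121·(2π^3/3); ∫ 2·11·(9)·x dx = 0 (odd integrand); ∫ 9^2 dx = 81·2π.
So (1/(2π)) ∫_{-π}^{π} (11x + 9)^2 dx = 121π^2/3 + 81 = 121π^2/3 + 81.
Parseval ⇒ Σ |c_n|^2 = 121π^2/3 + 81.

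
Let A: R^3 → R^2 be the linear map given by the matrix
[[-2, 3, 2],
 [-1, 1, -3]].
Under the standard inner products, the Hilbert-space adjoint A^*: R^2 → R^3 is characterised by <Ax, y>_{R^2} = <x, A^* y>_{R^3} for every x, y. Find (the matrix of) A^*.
A^* = A^T =
[[-2, -1],
 [3, 1],
 [2, -3]]

For real matrices with standard dot products, the defining identity <Ax, y> = <x, A^* y> gives (Ax)^T y = x^T (A^*) y, i.e. x^T A^T y = x^T (A^*) y. Since this holds for all x, y, we must have A^* = A^T. Therefore
A^* =
[[-2, -1],
 [3, 1],
 [2, -3]].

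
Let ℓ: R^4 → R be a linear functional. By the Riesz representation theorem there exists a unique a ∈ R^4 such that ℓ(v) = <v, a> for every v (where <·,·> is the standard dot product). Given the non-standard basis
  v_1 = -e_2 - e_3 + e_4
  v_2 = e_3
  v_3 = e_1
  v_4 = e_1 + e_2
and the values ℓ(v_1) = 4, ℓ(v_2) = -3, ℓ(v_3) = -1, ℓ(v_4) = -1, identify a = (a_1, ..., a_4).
a = (-1, 0, -3, 1)

Write a = (a_1, ..., a_4) in the standard basis. For each basis vector v_i, ℓ(v_i) = <v_i, a> is a linear equation in the a_j's. Collect the n equations into a matrix system V a = ℓ, where row i of V is v_i (expressed in the standard basis). Since V is invertible (lower-triangular with 1s on the diagonal, up to permutation), solve by back-substitution:
  V =
[[0, -1, -1, 1],
 [0, 0, 1, 0],
 [1, 0, 0, 0],
 [1, 1, 0, 0]]
  V a = (4, -3, -1, -1)
Solving gives a = (-1, 0, -3, 1).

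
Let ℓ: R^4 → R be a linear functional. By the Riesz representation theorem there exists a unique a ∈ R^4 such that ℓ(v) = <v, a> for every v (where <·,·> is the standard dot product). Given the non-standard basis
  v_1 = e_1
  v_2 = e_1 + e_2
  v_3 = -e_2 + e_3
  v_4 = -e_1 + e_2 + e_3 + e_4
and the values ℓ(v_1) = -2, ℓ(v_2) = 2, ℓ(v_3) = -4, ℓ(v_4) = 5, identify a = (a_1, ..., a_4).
a = (-2, 4, 0, -1)

Write a = (a_1, ..., a_4) in the standard basis. For each basis vector v_i, ℓ(v_i) = <v_i, a> is a linear equation in the a_j's. Collect the n equations into a matrix system V a = ℓ, where row i of V is v_i (expressed in the standard basis). Since V is invertible (lower-triangular with 1s on the diagonal, up to permutation), solve by back-substitution:
  V =
[[1, 0, 0, 0],
 [1, 1, 0, 0],
 [0, -1, 1, 0],
 [-1, 1, 1, 1]]
  V a = (-2, 2, -4, 5)
Solving gives a = (-2, 4, 0, -1).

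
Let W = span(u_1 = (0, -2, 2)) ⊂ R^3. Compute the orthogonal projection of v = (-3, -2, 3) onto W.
proj_W(v) = (0, -5/2, 5/2)

Set up U = [u_1 | ... | u_1] ∈ R^(3×1). The projector onto W = col(U) is P = U (U^T U)^(-1) U^T.
Compute U^T U =
  [8],
and U^T v = (10).
Solve U^T U · c = U^T v for the coefficients: c = (5/4). The projection is proj_W(v) = U c.
Check: (v - proj_W(v)) · u_1 = 0  (should be 0).
Result: proj_W(v) = (0, -5/2, 5/2).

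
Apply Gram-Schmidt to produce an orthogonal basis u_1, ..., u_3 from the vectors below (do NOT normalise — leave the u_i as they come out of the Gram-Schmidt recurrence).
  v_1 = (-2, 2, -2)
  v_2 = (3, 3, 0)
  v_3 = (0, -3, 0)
Orthogonal basis:
  u_1 = (-2, 2, -2)
  u_2 = (3, 3, 0)
  u_3 = (1/2, -1/2, -1)

Apply the Gram-Schmidt recurrence
  u_1 = v_1
  u_i = v_i − Σ_{j<i} ((v_i · u_j) / (u_j · u_j)) · u_j.

Step by step this gives:
  u_1 = (-2, 2, -2)
  u_2 = (3, 3, 0)
  u_3 = (1/2, -1/2, -1)

Orthogonality check:
  u_2 · u_1 = 0 (should be 0)
  u_3 · u_1 = 0 (should be 0)
  u_3 · u_2 = 0 (should be 0)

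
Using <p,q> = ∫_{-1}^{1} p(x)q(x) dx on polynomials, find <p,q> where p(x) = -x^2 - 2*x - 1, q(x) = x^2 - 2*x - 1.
<p,q> = 64/15

Expand the product: p(x)·q(x) = -x^4 + 4*x^2 + 4*x + 1.
∫_{-1}^{1} of each monomial x^k gives [2/(k+1) if k even, 0 if k odd]. Integrating term-by-term (or equivalently evaluating the antiderivative F(x) = -x^5/5 + 4*x^3/3 + 2*x^2 + x at the endpoints):
  F(1) − F(−1) = 62/15 − (-2/15) = 64/15.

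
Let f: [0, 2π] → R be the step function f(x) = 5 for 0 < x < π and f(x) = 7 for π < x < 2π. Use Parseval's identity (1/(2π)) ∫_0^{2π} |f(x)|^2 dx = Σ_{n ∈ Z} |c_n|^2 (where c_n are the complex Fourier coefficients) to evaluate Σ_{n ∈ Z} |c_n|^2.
Σ |c_n|^2 = 37

Parseval equates the L^2 energy of f (normalised by 1/(2π)) with the ℓ^2 sum of its Fourier coefficients: (1/(2π)) ∫_0^{2π} |f|^2 = Σ |c_n|^2.
Compute the left side: (1/(2π)) [∫_0^π 5^2 dx + ∫_π^{2π} 7^2 dx] = (1/(2π)) · (25π + 49π) = (25 + 49)/2 = 37.
So Σ_{n ∈ Z} |c_n|^2 = 37.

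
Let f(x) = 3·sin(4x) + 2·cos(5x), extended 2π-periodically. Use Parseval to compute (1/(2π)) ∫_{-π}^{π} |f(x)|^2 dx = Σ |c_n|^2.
Σ |c_n|^2 = 13/2

Expand |f|^2 and use orthogonality of {sin(nx), cos(mx)} on [-π, π]:
  ∫_{-π}^{π} sin(nx)^2 dx = π, ∫ cos(mx)^2 dx = π, and cross terms integrate to 0.
So ∫_{-π}^{π} f(x)^2 dx = 3^2 · π + 2^2 · π = (9 + 4)π.
Divide by 2π: (9 + 4)/2 = 13/2.
By Parseval, this equals Σ |c_n|^2.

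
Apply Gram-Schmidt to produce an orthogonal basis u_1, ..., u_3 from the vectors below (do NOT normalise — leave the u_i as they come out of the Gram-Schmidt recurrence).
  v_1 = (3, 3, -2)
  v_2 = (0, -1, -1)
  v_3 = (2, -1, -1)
Orthogonal basis:
  u_1 = (3, 3, -2)
  u_2 = (3/22, -19/22, -12/11)
  u_3 = (50/43, -30/43, 30/43)

Apply the Gram-Schmidt recurrence
  u_1 = v_1
  u_i = v_i − Σ_{j<i} ((v_i · u_j) / (u_j · u_j)) · u_j.

Step by step this gives:
  u_1 = (3, 3, -2)
  u_2 = (3/22, -19/22, -12/11)
  u_3 = (50/43, -30/43, 30/43)

Orthogonality check:
  u_2 · u_1 = 0 (should be 0)
  u_3 · u_1 = 0 (should be 0)
  u_3 · u_2 = 0 (should be 0)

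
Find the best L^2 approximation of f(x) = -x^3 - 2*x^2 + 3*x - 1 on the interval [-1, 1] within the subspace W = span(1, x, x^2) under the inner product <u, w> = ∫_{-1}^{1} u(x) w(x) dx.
g(x) = -2*x^2 + 12*x/5 - 1

The best approximation g ∈ W is the orthogonal projection of f onto W. Writing g = a_0 + a_1 x + a_2 x^2, the coefficients solve the normal equations G · a = b where
  G_{ij} = <φ_i, φ_j> and b_i = <f, φ_i>, with φ_0 = 1, φ_1 = x, φ_2 = x^2.
G =
  [2, 0, 2/3]
  [0, 2/3, 0]
  [2/3, 0, 2/5],
b = (-10/3, 8/5, -22/15).
Solving gives a_0 = -1, a_1 = 12/5, a_2 = -2, so
  g(x) = -2*x^2 + 12*x/5 - 1.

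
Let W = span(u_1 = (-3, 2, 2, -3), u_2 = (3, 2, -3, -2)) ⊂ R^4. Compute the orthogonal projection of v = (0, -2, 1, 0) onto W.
proj_W(v) = (-15/31, -6/7, 134/217, 215/217)

Set up U = [u_1 | ... | u_2] ∈ R^(4×2). The projector onto W = col(U) is P = U (U^T U)^(-1) U^T.
Compute U^T U =
  [26, -5]
  [-5, 26],
and U^T v = (-2, -7).
Solve U^T U · c = U^T v for the coefficients: c = (-29/217, -64/217). The projection is proj_W(v) = U c.
Check: (v - proj_W(v)) · u_1 = 0  (should be 0).
Check: (v - proj_W(v)) · u_2 = 0  (should be 0).
Result: proj_W(v) = (-15/31, -6/7, 134/217, 215/217).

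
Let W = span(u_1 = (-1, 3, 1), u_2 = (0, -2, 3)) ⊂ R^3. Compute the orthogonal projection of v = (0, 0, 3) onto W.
proj_W(v) = (-33/67, -9/67, 195/67)

Set up U = [u_1 | ... | u_2] ∈ R^(3×2). The projector onto W = col(U) is P = U (U^T U)^(-1) U^T.
Compute U^T U =
  [11, -3]
  [-3, 13],
and U^T v = (3, 9).
Solve U^T U · c = U^T v for the coefficients: c = (33/67, 54/67). The projection is proj_W(v) = U c.
Check: (v - proj_W(v)) · u_1 = 0  (should be 0).
Check: (v - proj_W(v)) · u_2 = 0  (should be 0).
Result: proj_W(v) = (-33/67, -9/67, 195/67).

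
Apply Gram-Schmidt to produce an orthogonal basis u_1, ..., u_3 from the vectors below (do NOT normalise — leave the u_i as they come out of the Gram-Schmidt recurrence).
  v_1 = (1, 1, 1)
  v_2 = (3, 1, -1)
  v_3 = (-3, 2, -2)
Orthogonal basis:
  u_1 = (1, 1, 1)
  u_2 = (2, 0, -2)
  u_3 = (-3/2, 3, -3/2)

Apply the Gram-Schmidt recurrence
  u_1 = v_1
  u_i = v_i − Σ_{j<i} ((v_i · u_j) / (u_j · u_j)) · u_j.

Step by step this gives:
  u_1 = (1, 1, 1)
  u_2 = (2, 0, -2)
  u_3 = (-3/2, 3, -3/2)

Orthogonality check:
  u_2 · u_1 = 0 (should be 0)
  u_3 · u_1 = 0 (should be 0)
  u_3 · u_2 = 0 (should be 0)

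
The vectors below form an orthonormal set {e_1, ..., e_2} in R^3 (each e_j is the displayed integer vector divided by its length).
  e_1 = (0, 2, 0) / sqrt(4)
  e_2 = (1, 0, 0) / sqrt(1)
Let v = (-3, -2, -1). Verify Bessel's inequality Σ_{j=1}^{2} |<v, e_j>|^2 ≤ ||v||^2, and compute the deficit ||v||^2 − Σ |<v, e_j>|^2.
Σ |<v, e_j>|^2 = 13; ||v||^2 = 14; deficit = 1

Write each e_j = u_j / sqrt(<u_j, u_j>) where u_j is the displayed integer vector. Then <v, e_j> = <v, u_j> / sqrt(<u_j, u_j>), so |<v, e_j>|^2 = <v, u_j>^2 / <u_j, u_j>.
Coefficients: <v, e_1> = -4/sqrt(4), <v, e_2> = -3/sqrt(1).
Square and sum: Σ |<v, e_j>|^2 = 13.
Compute ||v||^2 = v·v = 14.
Deficit = 14 − 13 = 1 ≥ 0, confirming Bessel's inequality. (The deficit equals ||v − Σ <v,e_j> e_j||^2, the squared distance from v to span{e_j}.)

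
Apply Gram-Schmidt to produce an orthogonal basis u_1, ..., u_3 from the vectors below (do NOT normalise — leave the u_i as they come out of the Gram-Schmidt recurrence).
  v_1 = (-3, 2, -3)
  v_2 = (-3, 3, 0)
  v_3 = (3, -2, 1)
Orthogonal basis:
  u_1 = (-3, 2, -3)
  u_2 = (-21/22, 18/11, 45/22)
  u_3 = (6/19, 6/19, -2/19)

Apply the Gram-Schmidt recurrence
  u_1 = v_1
  u_i = v_i − Σ_{j<i} ((v_i · u_j) / (u_j · u_j)) · u_j.

Step by step this gives:
  u_1 = (-3, 2, -3)
  u_2 = (-21/22, 18/11, 45/22)
  u_3 = (6/19, 6/19, -2/19)

Orthogonality check:
  u_2 · u_1 = 0 (should be 0)
  u_3 · u_1 = 0 (should be 0)
  u_3 · u_2 = 0 (should be 0)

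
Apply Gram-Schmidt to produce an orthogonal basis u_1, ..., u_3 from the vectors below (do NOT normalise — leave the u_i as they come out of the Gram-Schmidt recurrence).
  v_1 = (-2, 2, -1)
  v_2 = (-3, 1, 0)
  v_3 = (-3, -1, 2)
Orthogonal basis:
  u_1 = (-2, 2, -1)
  u_2 = (-11/9, -7/9, 8/9)
  u_3 = (1/13, 3/13, 4/13)

Apply the Gram-Schmidt recurrence
  u_1 = v_1
  u_i = v_i − Σ_{j<i} ((v_i · u_j) / (u_j · u_j)) · u_j.

Step by step this gives:
  u_1 = (-2, 2, -1)
  u_2 = (-11/9, -7/9, 8/9)
  u_3 = (1/13, 3/13, 4/13)

Orthogonality check:
  u_2 · u_1 = 0 (should be 0)
  u_3 · u_1 = 0 (should be 0)
  u_3 · u_2 = 0 (should be 0)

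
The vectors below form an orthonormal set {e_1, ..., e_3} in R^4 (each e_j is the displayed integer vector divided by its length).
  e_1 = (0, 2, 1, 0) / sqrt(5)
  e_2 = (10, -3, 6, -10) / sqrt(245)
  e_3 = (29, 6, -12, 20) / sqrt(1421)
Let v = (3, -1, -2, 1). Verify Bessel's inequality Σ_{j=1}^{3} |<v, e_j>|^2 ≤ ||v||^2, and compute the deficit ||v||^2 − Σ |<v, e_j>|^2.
Σ |<v, e_j>|^2 = 426/29; ||v||^2 = 15; deficit = 9/29

Write each e_j = u_j / sqrt(<u_j, u_j>) where u_j is the displayed integer vector. Then <v, e_j> = <v, u_j> / sqrt(<u_j, u_j>), so |<v, e_j>|^2 = <v, u_j>^2 / <u_j, u_j>.
Coefficients: <v, e_1> = -4/sqrt(5), <v, e_2> = 11/sqrt(245), <v, e_3> = 125/sqrt(1421).
Square and sum: Σ |<v, e_j>|^2 = 426/29.
Compute ||v||^2 = v·v = 15.
Deficit = 15 − 426/29 = 9/29 ≥ 0, confirming Bessel's inequality. (The deficit equals ||v − Σ <v,e_j> e_j||^2, the squared distance from v to span{e_j}.)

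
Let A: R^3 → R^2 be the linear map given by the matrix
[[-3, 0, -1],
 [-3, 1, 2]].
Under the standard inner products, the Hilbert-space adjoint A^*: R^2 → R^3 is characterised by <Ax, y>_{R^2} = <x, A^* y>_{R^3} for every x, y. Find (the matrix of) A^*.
A^* = A^T =
[[-3, -3],
 [0, 1],
 [-1, 2]]

For real matrices with standard dot products, the defining identity <Ax, y> = <x, A^* y> gives (Ax)^T y = x^T (A^*) y, i.e. x^T A^T y = x^T (A^*) y. Since this holds for all x, y, we must have A^* = A^T. Therefore
A^* =
[[-3, -3],
 [0, 1],
 [-1, 2]].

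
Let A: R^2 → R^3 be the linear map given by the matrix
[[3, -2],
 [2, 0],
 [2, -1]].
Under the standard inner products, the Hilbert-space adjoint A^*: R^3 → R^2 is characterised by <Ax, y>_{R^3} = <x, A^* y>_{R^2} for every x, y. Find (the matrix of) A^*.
A^* = A^T =
[[3, 2, 2],
 [-2, 0, -1]]

For real matrices with standard dot products, the defining identity <Ax, y> = <x, A^* y> gives (Ax)^T y = x^T (A^*) y, i.e. x^T A^T y = x^T (A^*) y. Since this holds for all x, y, we must have A^* = A^T. Therefore
A^* =
[[3, 2, 2],
 [-2, 0, -1]].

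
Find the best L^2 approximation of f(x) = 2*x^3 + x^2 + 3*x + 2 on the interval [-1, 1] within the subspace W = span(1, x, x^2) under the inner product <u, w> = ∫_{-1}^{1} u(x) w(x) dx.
g(x) = x^2 + 21*x/5 + 2

The best approximation g ∈ W is the orthogonal projection of f onto W. Writing g = a_0 + a_1 x + a_2 x^2, the coefficients solve the normal equations G · a = b where
  G_{ij} = <φ_i, φ_j> and b_i = <f, φ_i>, with φ_0 = 1, φ_1 = x, φ_2 = x^2.
G =
  [2, 0, 2/3]
  [0, 2/3, 0]
  [2/3, 0, 2/5],
b = (14/3, 14/5, 26/15).
Solving gives a_0 = 2, a_1 = 21/5, a_2 = 1, so
  g(x) = x^2 + 21*x/5 + 2.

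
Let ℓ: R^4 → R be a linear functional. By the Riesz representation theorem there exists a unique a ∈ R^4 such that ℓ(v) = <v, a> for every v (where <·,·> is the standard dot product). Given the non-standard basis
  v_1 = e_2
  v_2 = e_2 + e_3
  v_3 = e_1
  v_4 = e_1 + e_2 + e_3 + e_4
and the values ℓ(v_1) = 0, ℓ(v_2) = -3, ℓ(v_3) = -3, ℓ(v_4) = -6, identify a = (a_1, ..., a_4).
a = (-3, 0, -3, 0)

Write a = (a_1, ..., a_4) in the standard basis. For each basis vector v_i, ℓ(v_i) = <v_i, a> is a linear equation in the a_j's. Collect the n equations into a matrix system V a = ℓ, where row i of V is v_i (expressed in the standard basis). Since V is invertible (lower-triangular with 1s on the diagonal, up to permutation), solve by back-substitution:
  V =
[[0, 1, 0, 0],
 [0, 1, 1, 0],
 [1, 0, 0, 0],
 [1, 1, 1, 1]]
  V a = (0, -3, -3, -6)
Solving gives a = (-3, 0, -3, 0).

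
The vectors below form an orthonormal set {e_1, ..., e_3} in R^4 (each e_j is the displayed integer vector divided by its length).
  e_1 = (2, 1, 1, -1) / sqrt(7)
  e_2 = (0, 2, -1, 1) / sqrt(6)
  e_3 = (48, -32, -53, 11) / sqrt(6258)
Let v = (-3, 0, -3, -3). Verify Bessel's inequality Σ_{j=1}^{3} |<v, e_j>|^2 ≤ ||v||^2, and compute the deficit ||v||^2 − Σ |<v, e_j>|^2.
Σ |<v, e_j>|^2 = 774/149; ||v||^2 = 27; deficit = 3249/149

Write each e_j = u_j / sqrt(<u_j, u_j>) where u_j is the displayed integer vector. Then <v, e_j> = <v, u_j> / sqrt(<u_j, u_j>), so |<v, e_j>|^2 = <v, u_j>^2 / <u_j, u_j>.
Coefficients: <v, e_1> = -6/sqrt(7), <v, e_2> = 0/sqrt(6), <v, e_3> = -18/sqrt(6258).
Square and sum: Σ |<v, e_j>|^2 = 774/149.
Compute ||v||^2 = v·v = 27.
Deficit = 27 − 774/149 = 3249/149 ≥ 0, confirming Bessel's inequality. (The deficit equals ||v − Σ <v,e_j> e_j||^2, the squared distance from v to span{e_j}.)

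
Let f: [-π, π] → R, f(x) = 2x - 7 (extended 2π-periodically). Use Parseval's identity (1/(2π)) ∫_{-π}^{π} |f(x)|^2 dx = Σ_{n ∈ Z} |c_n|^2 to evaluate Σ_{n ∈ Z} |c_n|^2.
Σ |c_n|^2 = 4π^2/3 + 49

Expand and integrate term by term over [-π, π]:
  ∫ (2x)^2 dx = 4·(2π^3/3); ∫ 2·2·(-7)·x dx = 0 (odd integrand); ∫ (-7)^2 dx = 49·2π.
So (1/(2π)) ∫_{-π}^{π} (2x - 7)^2 dx = 4π^2/3 + 49 = 4π^2/3 + 49.
Parseval ⇒ Σ |c_n|^2 = 4π^2/3 + 49.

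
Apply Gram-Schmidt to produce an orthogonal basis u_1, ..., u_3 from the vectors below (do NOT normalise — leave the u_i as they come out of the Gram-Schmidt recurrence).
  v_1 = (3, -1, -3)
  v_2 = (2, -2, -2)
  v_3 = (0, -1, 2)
Orthogonal basis:
  u_1 = (3, -1, -3)
  u_2 = (-4/19, -24/19, 4/19)
  u_3 = (1, 0, 1)

Apply the Gram-Schmidt recurrence
  u_1 = v_1
  u_i = v_i − Σ_{j<i} ((v_i · u_j) / (u_j · u_j)) · u_j.

Step by step this gives:
  u_1 = (3, -1, -3)
  u_2 = (-4/19, -24/19, 4/19)
  u_3 = (1, 0, 1)

Orthogonality check:
  u_2 · u_1 = 0 (should be 0)
  u_3 · u_1 = 0 (should be 0)
  u_3 · u_2 = 0 (should be 0)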